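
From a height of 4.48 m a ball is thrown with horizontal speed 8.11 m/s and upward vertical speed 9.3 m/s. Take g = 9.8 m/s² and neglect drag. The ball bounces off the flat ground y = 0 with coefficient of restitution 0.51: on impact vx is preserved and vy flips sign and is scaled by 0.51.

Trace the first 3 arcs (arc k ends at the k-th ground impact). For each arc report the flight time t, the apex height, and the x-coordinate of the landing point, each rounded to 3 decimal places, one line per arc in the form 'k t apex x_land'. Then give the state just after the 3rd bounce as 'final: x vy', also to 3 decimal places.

1 2.296 8.893 18.622
2 1.374 2.313 29.766
3 0.701 0.602 35.449
final: 35.449 1.751

Arc 1: start y=4.480, vy=9.300 → t=2.296, apex=8.893, x_land=18.622, impact vy=-13.202
  bounce: vy ← 0.51·13.202 = 6.733
Arc 2: start y=0.000, vy=6.733 → t=1.374, apex=2.313, x_land=29.766, impact vy=-6.733
  bounce: vy ← 0.51·6.733 = 3.434
Arc 3: start y=0.000, vy=3.434 → t=0.701, apex=0.602, x_land=35.449, impact vy=-3.434
  bounce: vy ← 0.51·3.434 = 1.751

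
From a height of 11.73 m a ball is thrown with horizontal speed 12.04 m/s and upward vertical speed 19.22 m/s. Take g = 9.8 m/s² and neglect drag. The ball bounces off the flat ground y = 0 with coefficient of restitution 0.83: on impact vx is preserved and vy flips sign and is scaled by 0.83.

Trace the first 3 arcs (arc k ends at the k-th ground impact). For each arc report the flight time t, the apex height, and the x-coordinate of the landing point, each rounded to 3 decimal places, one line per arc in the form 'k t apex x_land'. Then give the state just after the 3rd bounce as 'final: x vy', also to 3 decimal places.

Arc 1: start y=11.730, vy=19.220 → t=4.459, apex=30.577, x_land=53.690, impact vy=-24.481
  bounce: vy ← 0.83·24.481 = 20.319
Arc 2: start y=0.000, vy=20.319 → t=4.147, apex=21.065, x_land=103.617, impact vy=-20.319
  bounce: vy ← 0.83·20.319 = 16.865
Arc 3: start y=0.000, vy=16.865 → t=3.442, apex=14.512, x_land=145.056, impact vy=-16.865
  bounce: vy ← 0.83·16.865 = 13.998

1 4.459 30.577 53.690
2 4.147 21.065 103.617
3 3.442 14.512 145.056
final: 145.056 13.998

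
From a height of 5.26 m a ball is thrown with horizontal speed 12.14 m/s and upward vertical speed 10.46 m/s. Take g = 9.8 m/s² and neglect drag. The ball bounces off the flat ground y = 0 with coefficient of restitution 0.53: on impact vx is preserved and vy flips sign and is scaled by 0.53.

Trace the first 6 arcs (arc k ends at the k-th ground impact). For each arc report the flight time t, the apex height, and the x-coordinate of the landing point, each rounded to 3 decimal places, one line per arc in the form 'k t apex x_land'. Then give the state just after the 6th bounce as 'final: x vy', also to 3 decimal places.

Arc 1: start y=5.260, vy=10.460 → t=2.555, apex=10.842, x_land=31.016, impact vy=-14.578
  bounce: vy ← 0.53·14.578 = 7.726
Arc 2: start y=0.000, vy=7.726 → t=1.577, apex=3.046, x_land=50.158, impact vy=-7.726
  bounce: vy ← 0.53·7.726 = 4.095
Arc 3: start y=0.000, vy=4.095 → t=0.836, apex=0.856, x_land=60.303, impact vy=-4.095
  bounce: vy ← 0.53·4.095 = 2.170
Arc 4: start y=0.000, vy=2.170 → t=0.443, apex=0.240, x_land=65.680, impact vy=-2.170
  bounce: vy ← 0.53·2.170 = 1.150
Arc 5: start y=0.000, vy=1.150 → t=0.235, apex=0.068, x_land=68.530, impact vy=-1.150
  bounce: vy ← 0.53·1.150 = 0.610
Arc 6: start y=0.000, vy=0.610 → t=0.124, apex=0.019, x_land=70.040, impact vy=-0.610
  bounce: vy ← 0.53·0.610 = 0.323

1 2.555 10.842 31.016
2 1.577 3.046 50.158
3 0.836 0.856 60.303
4 0.443 0.240 65.680
5 0.235 0.068 68.530
6 0.124 0.019 70.040
final: 70.040 0.323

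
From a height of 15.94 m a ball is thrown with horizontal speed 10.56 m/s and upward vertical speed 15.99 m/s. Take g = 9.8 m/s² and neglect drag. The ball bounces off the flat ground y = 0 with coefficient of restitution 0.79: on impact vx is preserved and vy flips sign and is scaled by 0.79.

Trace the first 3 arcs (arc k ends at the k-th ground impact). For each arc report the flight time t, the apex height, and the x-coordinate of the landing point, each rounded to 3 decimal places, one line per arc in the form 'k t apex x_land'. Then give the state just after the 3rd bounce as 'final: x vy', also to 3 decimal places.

1 4.064 28.985 42.913
2 3.843 18.089 83.493
3 3.036 11.290 115.551
final: 115.551 11.752

Arc 1: start y=15.940, vy=15.990 → t=4.064, apex=28.985, x_land=42.913, impact vy=-23.835
  bounce: vy ← 0.79·23.835 = 18.830
Arc 2: start y=0.000, vy=18.830 → t=3.843, apex=18.089, x_land=83.493, impact vy=-18.830
  bounce: vy ← 0.79·18.830 = 14.875
Arc 3: start y=0.000, vy=14.875 → t=3.036, apex=11.290, x_land=115.551, impact vy=-14.875
  bounce: vy ← 0.79·14.875 = 11.752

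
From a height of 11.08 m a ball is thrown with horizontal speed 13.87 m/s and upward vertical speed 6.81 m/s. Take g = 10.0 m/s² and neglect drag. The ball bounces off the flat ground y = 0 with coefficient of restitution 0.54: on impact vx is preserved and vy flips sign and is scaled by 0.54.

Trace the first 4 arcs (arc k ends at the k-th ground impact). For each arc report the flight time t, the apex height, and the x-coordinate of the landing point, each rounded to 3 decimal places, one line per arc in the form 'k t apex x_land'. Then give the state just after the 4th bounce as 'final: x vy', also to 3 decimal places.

Arc 1: start y=11.080, vy=6.810 → t=2.318, apex=13.399, x_land=32.151, impact vy=-16.370
  bounce: vy ← 0.54·16.370 = 8.840
Arc 2: start y=0.000, vy=8.840 → t=1.768, apex=3.907, x_land=56.672, impact vy=-8.840
  bounce: vy ← 0.54·8.840 = 4.773
Arc 3: start y=0.000, vy=4.773 → t=0.955, apex=1.139, x_land=69.914, impact vy=-4.773
  bounce: vy ← 0.54·4.773 = 2.578
Arc 4: start y=0.000, vy=2.578 → t=0.516, apex=0.332, x_land=77.064, impact vy=-2.578
  bounce: vy ← 0.54·2.578 = 1.392

1 2.318 13.399 32.151
2 1.768 3.907 56.672
3 0.955 1.139 69.914
4 0.516 0.332 77.064
final: 77.064 1.392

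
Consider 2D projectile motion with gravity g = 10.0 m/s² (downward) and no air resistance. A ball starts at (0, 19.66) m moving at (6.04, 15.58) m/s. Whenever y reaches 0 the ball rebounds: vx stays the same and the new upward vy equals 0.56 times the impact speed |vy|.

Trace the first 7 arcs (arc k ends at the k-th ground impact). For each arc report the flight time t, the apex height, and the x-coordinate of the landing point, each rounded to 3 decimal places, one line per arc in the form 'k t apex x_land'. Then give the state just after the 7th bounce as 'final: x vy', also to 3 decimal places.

1 4.080 31.797 24.642
2 2.824 9.971 41.701
3 1.582 3.127 51.254
4 0.886 0.981 56.604
5 0.496 0.308 59.600
6 0.278 0.096 61.278
7 0.156 0.030 62.217
final: 62.217 0.436

Arc 1: start y=19.660, vy=15.580 → t=4.080, apex=31.797, x_land=24.642, impact vy=-25.218
  bounce: vy ← 0.56·25.218 = 14.122
Arc 2: start y=0.000, vy=14.122 → t=2.824, apex=9.971, x_land=41.701, impact vy=-14.122
  bounce: vy ← 0.56·14.122 = 7.908
Arc 3: start y=0.000, vy=7.908 → t=1.582, apex=3.127, x_land=51.254, impact vy=-7.908
  bounce: vy ← 0.56·7.908 = 4.429
Arc 4: start y=0.000, vy=4.429 → t=0.886, apex=0.981, x_land=56.604, impact vy=-4.429
  bounce: vy ← 0.56·4.429 = 2.480
Arc 5: start y=0.000, vy=2.480 → t=0.496, apex=0.308, x_land=59.600, impact vy=-2.480
  bounce: vy ← 0.56·2.480 = 1.389
Arc 6: start y=0.000, vy=1.389 → t=0.278, apex=0.096, x_land=61.278, impact vy=-1.389
  bounce: vy ← 0.56·1.389 = 0.778
Arc 7: start y=0.000, vy=0.778 → t=0.156, apex=0.030, x_land=62.217, impact vy=-0.778
  bounce: vy ← 0.56·0.778 = 0.436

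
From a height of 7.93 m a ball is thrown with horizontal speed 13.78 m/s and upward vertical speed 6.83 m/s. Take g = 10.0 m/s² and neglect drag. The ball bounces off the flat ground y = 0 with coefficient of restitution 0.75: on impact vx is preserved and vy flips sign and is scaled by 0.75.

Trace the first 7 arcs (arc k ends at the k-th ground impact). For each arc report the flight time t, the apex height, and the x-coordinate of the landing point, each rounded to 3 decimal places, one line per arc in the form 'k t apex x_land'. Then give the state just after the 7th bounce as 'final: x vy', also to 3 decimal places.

1 2.116 10.262 29.154
2 2.149 5.773 58.767
3 1.612 3.247 80.976
4 1.209 1.826 97.633
5 0.907 1.027 110.126
6 0.680 0.578 119.496
7 0.510 0.325 126.523
final: 126.523 1.912

Arc 1: start y=7.930, vy=6.830 → t=2.116, apex=10.262, x_land=29.154, impact vy=-14.327
  bounce: vy ← 0.75·14.327 = 10.745
Arc 2: start y=0.000, vy=10.745 → t=2.149, apex=5.773, x_land=58.767, impact vy=-10.745
  bounce: vy ← 0.75·10.745 = 8.059
Arc 3: start y=0.000, vy=8.059 → t=1.612, apex=3.247, x_land=80.976, impact vy=-8.059
  bounce: vy ← 0.75·8.059 = 6.044
Arc 4: start y=0.000, vy=6.044 → t=1.209, apex=1.826, x_land=97.633, impact vy=-6.044
  bounce: vy ← 0.75·6.044 = 4.533
Arc 5: start y=0.000, vy=4.533 → t=0.907, apex=1.027, x_land=110.126, impact vy=-4.533
  bounce: vy ← 0.75·4.533 = 3.400
Arc 6: start y=0.000, vy=3.400 → t=0.680, apex=0.578, x_land=119.496, impact vy=-3.400
  bounce: vy ← 0.75·3.400 = 2.550
Arc 7: start y=0.000, vy=2.550 → t=0.510, apex=0.325, x_land=126.523, impact vy=-2.550
  bounce: vy ← 0.75·2.550 = 1.912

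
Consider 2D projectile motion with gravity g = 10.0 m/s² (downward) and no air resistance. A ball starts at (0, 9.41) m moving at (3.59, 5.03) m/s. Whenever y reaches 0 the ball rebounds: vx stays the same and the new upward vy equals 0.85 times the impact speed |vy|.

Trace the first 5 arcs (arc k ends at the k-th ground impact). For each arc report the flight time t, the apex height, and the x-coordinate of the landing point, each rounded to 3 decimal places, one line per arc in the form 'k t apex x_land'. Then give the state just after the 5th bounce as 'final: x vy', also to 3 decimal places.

Arc 1: start y=9.410, vy=5.030 → t=1.964, apex=10.675, x_land=7.051, impact vy=-14.612
  bounce: vy ← 0.85·14.612 = 12.420
Arc 2: start y=0.000, vy=12.420 → t=2.484, apex=7.713, x_land=15.969, impact vy=-12.420
  bounce: vy ← 0.85·12.420 = 10.557
Arc 3: start y=0.000, vy=10.557 → t=2.111, apex=5.572, x_land=23.549, impact vy=-10.557
  bounce: vy ← 0.85·10.557 = 8.973
Arc 4: start y=0.000, vy=8.973 → t=1.795, apex=4.026, x_land=29.992, impact vy=-8.973
  bounce: vy ← 0.85·8.973 = 7.627
Arc 5: start y=0.000, vy=7.627 → t=1.525, apex=2.909, x_land=35.468, impact vy=-7.627
  bounce: vy ← 0.85·7.627 = 6.483

1 1.964 10.675 7.051
2 2.484 7.713 15.969
3 2.111 5.572 23.549
4 1.795 4.026 29.992
5 1.525 2.909 35.468
final: 35.468 6.483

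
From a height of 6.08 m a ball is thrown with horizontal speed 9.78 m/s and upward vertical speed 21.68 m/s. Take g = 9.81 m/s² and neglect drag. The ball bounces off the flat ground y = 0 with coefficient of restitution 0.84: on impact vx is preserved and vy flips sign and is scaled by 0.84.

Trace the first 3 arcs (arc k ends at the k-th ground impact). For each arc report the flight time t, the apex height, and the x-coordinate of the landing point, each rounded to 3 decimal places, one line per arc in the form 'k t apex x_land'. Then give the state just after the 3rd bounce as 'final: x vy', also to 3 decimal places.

1 4.685 30.036 45.815
2 4.157 21.194 86.474
3 3.492 14.954 120.627
final: 120.627 14.388

Arc 1: start y=6.080, vy=21.680 → t=4.685, apex=30.036, x_land=45.815, impact vy=-24.276
  bounce: vy ← 0.84·24.276 = 20.392
Arc 2: start y=0.000, vy=20.392 → t=4.157, apex=21.194, x_land=86.474, impact vy=-20.392
  bounce: vy ← 0.84·20.392 = 17.129
Arc 3: start y=0.000, vy=17.129 → t=3.492, apex=14.954, x_land=120.627, impact vy=-17.129
  bounce: vy ← 0.84·17.129 = 14.388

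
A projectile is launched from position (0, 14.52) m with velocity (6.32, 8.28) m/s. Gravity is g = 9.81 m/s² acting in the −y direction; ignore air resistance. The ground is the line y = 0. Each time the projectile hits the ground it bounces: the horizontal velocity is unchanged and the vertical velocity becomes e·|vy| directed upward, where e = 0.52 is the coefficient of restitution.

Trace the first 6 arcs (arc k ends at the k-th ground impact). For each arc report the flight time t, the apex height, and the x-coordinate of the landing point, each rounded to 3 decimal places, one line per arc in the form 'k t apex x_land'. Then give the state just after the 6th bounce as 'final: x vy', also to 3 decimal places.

1 2.760 18.014 17.446
2 1.993 4.871 30.042
3 1.036 1.317 36.592
4 0.539 0.356 39.998
5 0.280 0.096 41.769
6 0.146 0.026 42.690
final: 42.690 0.372

Arc 1: start y=14.520, vy=8.280 → t=2.760, apex=18.014, x_land=17.446, impact vy=-18.800
  bounce: vy ← 0.52·18.800 = 9.776
Arc 2: start y=0.000, vy=9.776 → t=1.993, apex=4.871, x_land=30.042, impact vy=-9.776
  bounce: vy ← 0.52·9.776 = 5.084
Arc 3: start y=0.000, vy=5.084 → t=1.036, apex=1.317, x_land=36.592, impact vy=-5.084
  bounce: vy ← 0.52·5.084 = 2.643
Arc 4: start y=0.000, vy=2.643 → t=0.539, apex=0.356, x_land=39.998, impact vy=-2.643
  bounce: vy ← 0.52·2.643 = 1.375
Arc 5: start y=0.000, vy=1.375 → t=0.280, apex=0.096, x_land=41.769, impact vy=-1.375
  bounce: vy ← 0.52·1.375 = 0.715
Arc 6: start y=0.000, vy=0.715 → t=0.146, apex=0.026, x_land=42.690, impact vy=-0.715
  bounce: vy ← 0.52·0.715 = 0.372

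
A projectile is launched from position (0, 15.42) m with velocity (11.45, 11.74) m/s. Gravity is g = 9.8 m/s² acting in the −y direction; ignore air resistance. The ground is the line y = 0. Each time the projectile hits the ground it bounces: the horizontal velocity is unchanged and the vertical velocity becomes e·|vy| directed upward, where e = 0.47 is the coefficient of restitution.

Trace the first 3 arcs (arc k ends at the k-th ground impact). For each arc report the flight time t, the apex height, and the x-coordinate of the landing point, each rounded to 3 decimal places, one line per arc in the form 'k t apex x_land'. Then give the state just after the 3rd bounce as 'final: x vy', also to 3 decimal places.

Arc 1: start y=15.420, vy=11.740 → t=3.339, apex=22.452, x_land=38.226, impact vy=-20.978
  bounce: vy ← 0.47·20.978 = 9.859
Arc 2: start y=0.000, vy=9.859 → t=2.012, apex=4.960, x_land=61.265, impact vy=-9.859
  bounce: vy ← 0.47·9.859 = 4.634
Arc 3: start y=0.000, vy=4.634 → t=0.946, apex=1.096, x_land=72.093, impact vy=-4.634
  bounce: vy ← 0.47·4.634 = 2.178

1 3.339 22.452 38.226
2 2.012 4.960 61.265
3 0.946 1.096 72.093
final: 72.093 2.178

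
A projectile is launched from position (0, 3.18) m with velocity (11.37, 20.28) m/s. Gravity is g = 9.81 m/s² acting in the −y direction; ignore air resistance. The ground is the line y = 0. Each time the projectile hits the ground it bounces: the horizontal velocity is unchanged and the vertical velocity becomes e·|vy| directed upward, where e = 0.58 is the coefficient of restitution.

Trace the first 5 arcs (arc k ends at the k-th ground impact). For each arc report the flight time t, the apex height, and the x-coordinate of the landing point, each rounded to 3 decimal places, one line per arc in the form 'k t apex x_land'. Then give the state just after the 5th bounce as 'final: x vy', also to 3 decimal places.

1 4.286 24.142 48.730
2 2.574 8.121 77.991
3 1.493 2.732 94.962
4 0.866 0.919 104.805
5 0.502 0.309 110.515
final: 110.515 1.428

Arc 1: start y=3.180, vy=20.280 → t=4.286, apex=24.142, x_land=48.730, impact vy=-21.764
  bounce: vy ← 0.58·21.764 = 12.623
Arc 2: start y=0.000, vy=12.623 → t=2.574, apex=8.121, x_land=77.991, impact vy=-12.623
  bounce: vy ← 0.58·12.623 = 7.321
Arc 3: start y=0.000, vy=7.321 → t=1.493, apex=2.732, x_land=94.962, impact vy=-7.321
  bounce: vy ← 0.58·7.321 = 4.246
Arc 4: start y=0.000, vy=4.246 → t=0.866, apex=0.919, x_land=104.805, impact vy=-4.246
  bounce: vy ← 0.58·4.246 = 2.463
Arc 5: start y=0.000, vy=2.463 → t=0.502, apex=0.309, x_land=110.515, impact vy=-2.463
  bounce: vy ← 0.58·2.463 = 1.428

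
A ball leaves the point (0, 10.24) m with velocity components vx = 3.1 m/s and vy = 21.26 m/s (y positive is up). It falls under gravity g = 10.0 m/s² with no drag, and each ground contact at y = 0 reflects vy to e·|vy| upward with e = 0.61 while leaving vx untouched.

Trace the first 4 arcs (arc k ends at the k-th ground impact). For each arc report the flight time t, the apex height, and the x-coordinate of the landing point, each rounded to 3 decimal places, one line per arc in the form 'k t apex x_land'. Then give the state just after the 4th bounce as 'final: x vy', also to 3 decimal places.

Arc 1: start y=10.240, vy=21.260 → t=4.689, apex=32.839, x_land=14.535, impact vy=-25.628
  bounce: vy ← 0.61·25.628 = 15.633
Arc 2: start y=0.000, vy=15.633 → t=3.127, apex=12.220, x_land=24.228, impact vy=-15.633
  bounce: vy ← 0.61·15.633 = 9.536
Arc 3: start y=0.000, vy=9.536 → t=1.907, apex=4.547, x_land=30.140, impact vy=-9.536
  bounce: vy ← 0.61·9.536 = 5.817
Arc 4: start y=0.000, vy=5.817 → t=1.163, apex=1.692, x_land=33.747, impact vy=-5.817
  bounce: vy ← 0.61·5.817 = 3.548

1 4.689 32.839 14.535
2 3.127 12.220 24.228
3 1.907 4.547 30.140
4 1.163 1.692 33.747
final: 33.747 3.548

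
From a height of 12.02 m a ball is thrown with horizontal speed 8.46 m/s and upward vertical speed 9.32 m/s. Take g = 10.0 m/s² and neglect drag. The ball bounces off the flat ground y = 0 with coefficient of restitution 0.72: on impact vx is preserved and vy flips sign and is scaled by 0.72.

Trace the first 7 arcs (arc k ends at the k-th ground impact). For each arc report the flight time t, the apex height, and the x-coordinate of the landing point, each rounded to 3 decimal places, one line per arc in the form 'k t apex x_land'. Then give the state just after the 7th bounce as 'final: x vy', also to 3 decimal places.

1 2.741 16.363 23.189
2 2.605 8.483 45.228
3 1.876 4.397 61.095
4 1.350 2.280 72.520
5 0.972 1.182 80.746
6 0.700 0.613 86.668
7 0.504 0.318 90.933
final: 90.933 1.815

Arc 1: start y=12.020, vy=9.320 → t=2.741, apex=16.363, x_land=23.189, impact vy=-18.090
  bounce: vy ← 0.72·18.090 = 13.025
Arc 2: start y=0.000, vy=13.025 → t=2.605, apex=8.483, x_land=45.228, impact vy=-13.025
  bounce: vy ← 0.72·13.025 = 9.378
Arc 3: start y=0.000, vy=9.378 → t=1.876, apex=4.397, x_land=61.095, impact vy=-9.378
  bounce: vy ← 0.72·9.378 = 6.752
Arc 4: start y=0.000, vy=6.752 → t=1.350, apex=2.280, x_land=72.520, impact vy=-6.752
  bounce: vy ← 0.72·6.752 = 4.862
Arc 5: start y=0.000, vy=4.862 → t=0.972, apex=1.182, x_land=80.746, impact vy=-4.862
  bounce: vy ← 0.72·4.862 = 3.500
Arc 6: start y=0.000, vy=3.500 → t=0.700, apex=0.613, x_land=86.668, impact vy=-3.500
  bounce: vy ← 0.72·3.500 = 2.520
Arc 7: start y=0.000, vy=2.520 → t=0.504, apex=0.318, x_land=90.933, impact vy=-2.520
  bounce: vy ← 0.72·2.520 = 1.815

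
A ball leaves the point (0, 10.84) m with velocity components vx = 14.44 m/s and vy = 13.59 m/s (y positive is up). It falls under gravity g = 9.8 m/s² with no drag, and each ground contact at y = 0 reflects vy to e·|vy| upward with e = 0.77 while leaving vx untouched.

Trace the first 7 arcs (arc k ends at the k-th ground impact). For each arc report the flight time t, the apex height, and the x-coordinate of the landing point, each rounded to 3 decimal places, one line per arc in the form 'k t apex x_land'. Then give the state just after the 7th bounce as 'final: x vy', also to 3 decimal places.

Arc 1: start y=10.840, vy=13.590 → t=3.420, apex=20.263, x_land=49.389, impact vy=-19.929
  bounce: vy ← 0.77·19.929 = 15.345
Arc 2: start y=0.000, vy=15.345 → t=3.132, apex=12.014, x_land=94.610, impact vy=-15.345
  bounce: vy ← 0.77·15.345 = 11.816
Arc 3: start y=0.000, vy=11.816 → t=2.411, apex=7.123, x_land=129.430, impact vy=-11.816
  bounce: vy ← 0.77·11.816 = 9.098
Arc 4: start y=0.000, vy=9.098 → t=1.857, apex=4.223, x_land=156.241, impact vy=-9.098
  bounce: vy ← 0.77·9.098 = 7.006
Arc 5: start y=0.000, vy=7.006 → t=1.430, apex=2.504, x_land=176.886, impact vy=-7.006
  bounce: vy ← 0.77·7.006 = 5.394
Arc 6: start y=0.000, vy=5.394 → t=1.101, apex=1.485, x_land=192.783, impact vy=-5.394
  bounce: vy ← 0.77·5.394 = 4.154
Arc 7: start y=0.000, vy=4.154 → t=0.848, apex=0.880, x_land=205.023, impact vy=-4.154
  bounce: vy ← 0.77·4.154 = 3.198

1 3.420 20.263 49.389
2 3.132 12.014 94.610
3 2.411 7.123 129.430
4 1.857 4.223 156.241
5 1.430 2.504 176.886
6 1.101 1.485 192.783
7 0.848 0.880 205.023
final: 205.023 3.198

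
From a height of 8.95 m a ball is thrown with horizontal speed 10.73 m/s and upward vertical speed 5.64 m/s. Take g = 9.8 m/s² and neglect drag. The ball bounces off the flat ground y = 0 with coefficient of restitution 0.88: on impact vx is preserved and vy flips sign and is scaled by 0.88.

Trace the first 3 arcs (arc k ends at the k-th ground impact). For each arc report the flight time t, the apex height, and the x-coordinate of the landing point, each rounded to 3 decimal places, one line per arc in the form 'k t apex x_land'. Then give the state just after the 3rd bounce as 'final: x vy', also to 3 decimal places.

Arc 1: start y=8.950, vy=5.640 → t=2.044, apex=10.573, x_land=21.937, impact vy=-14.395
  bounce: vy ← 0.88·14.395 = 12.668
Arc 2: start y=0.000, vy=12.668 → t=2.585, apex=8.188, x_land=49.677, impact vy=-12.668
  bounce: vy ← 0.88·12.668 = 11.148
Arc 3: start y=0.000, vy=11.148 → t=2.275, apex=6.341, x_land=74.089, impact vy=-11.148
  bounce: vy ← 0.88·11.148 = 9.810

1 2.044 10.573 21.937
2 2.585 8.188 49.677
3 2.275 6.341 74.089
final: 74.089 9.810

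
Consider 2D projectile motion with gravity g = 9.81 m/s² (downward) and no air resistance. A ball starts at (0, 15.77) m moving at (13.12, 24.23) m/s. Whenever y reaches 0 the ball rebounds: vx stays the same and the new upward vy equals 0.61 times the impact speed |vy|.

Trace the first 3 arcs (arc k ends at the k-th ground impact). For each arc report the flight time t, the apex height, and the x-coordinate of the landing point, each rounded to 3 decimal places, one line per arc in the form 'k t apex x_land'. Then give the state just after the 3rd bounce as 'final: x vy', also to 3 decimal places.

Arc 1: start y=15.770, vy=24.230 → t=5.522, apex=45.693, x_land=72.450, impact vy=-29.942
  bounce: vy ← 0.61·29.942 = 18.264
Arc 2: start y=0.000, vy=18.264 → t=3.724, apex=17.002, x_land=121.304, impact vy=-18.264
  bounce: vy ← 0.61·18.264 = 11.141
Arc 3: start y=0.000, vy=11.141 → t=2.271, apex=6.327, x_land=151.105, impact vy=-11.141
  bounce: vy ← 0.61·11.141 = 6.796

1 5.522 45.693 72.450
2 3.724 17.002 121.304
3 2.271 6.327 151.105
final: 151.105 6.796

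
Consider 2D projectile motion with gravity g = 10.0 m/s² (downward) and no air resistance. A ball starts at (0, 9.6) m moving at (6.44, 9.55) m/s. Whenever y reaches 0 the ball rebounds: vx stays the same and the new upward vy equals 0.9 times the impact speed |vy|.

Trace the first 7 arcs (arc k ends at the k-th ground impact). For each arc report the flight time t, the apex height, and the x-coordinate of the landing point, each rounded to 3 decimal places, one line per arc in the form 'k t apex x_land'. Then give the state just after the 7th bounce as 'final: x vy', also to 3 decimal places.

Arc 1: start y=9.600, vy=9.550 → t=2.638, apex=14.160, x_land=16.988, impact vy=-16.829
  bounce: vy ← 0.9·16.829 = 15.146
Arc 2: start y=0.000, vy=15.146 → t=3.029, apex=11.470, x_land=36.496, impact vy=-15.146
  bounce: vy ← 0.9·15.146 = 13.631
Arc 3: start y=0.000, vy=13.631 → t=2.726, apex=9.290, x_land=54.053, impact vy=-13.631
  bounce: vy ← 0.9·13.631 = 12.268
Arc 4: start y=0.000, vy=12.268 → t=2.454, apex=7.525, x_land=69.854, impact vy=-12.268
  bounce: vy ← 0.9·12.268 = 11.041
Arc 5: start y=0.000, vy=11.041 → t=2.208, apex=6.095, x_land=84.075, impact vy=-11.041
  bounce: vy ← 0.9·11.041 = 9.937
Arc 6: start y=0.000, vy=9.937 → t=1.987, apex=4.937, x_land=96.874, impact vy=-9.937
  bounce: vy ← 0.9·9.937 = 8.943
Arc 7: start y=0.000, vy=8.943 → t=1.789, apex=3.999, x_land=108.393, impact vy=-8.943
  bounce: vy ← 0.9·8.943 = 8.049

1 2.638 14.160 16.988
2 3.029 11.470 36.496
3 2.726 9.290 54.053
4 2.454 7.525 69.854
5 2.208 6.095 84.075
6 1.987 4.937 96.874
7 1.789 3.999 108.393
final: 108.393 8.049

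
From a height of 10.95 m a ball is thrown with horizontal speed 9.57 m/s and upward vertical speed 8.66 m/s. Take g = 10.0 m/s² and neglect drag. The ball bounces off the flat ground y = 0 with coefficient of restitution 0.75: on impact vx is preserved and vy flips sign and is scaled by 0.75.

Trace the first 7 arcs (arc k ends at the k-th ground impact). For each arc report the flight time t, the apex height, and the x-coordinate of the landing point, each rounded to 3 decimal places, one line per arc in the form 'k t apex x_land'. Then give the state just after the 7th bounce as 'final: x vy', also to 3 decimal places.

1 2.581 14.700 24.697
2 2.572 8.269 49.310
3 1.929 4.651 67.770
4 1.447 2.616 81.615
5 1.085 1.472 91.999
6 0.814 0.828 99.787
7 0.610 0.466 105.628
final: 105.628 2.289

Arc 1: start y=10.950, vy=8.660 → t=2.581, apex=14.700, x_land=24.697, impact vy=-17.146
  bounce: vy ← 0.75·17.146 = 12.860
Arc 2: start y=0.000, vy=12.860 → t=2.572, apex=8.269, x_land=49.310, impact vy=-12.860
  bounce: vy ← 0.75·12.860 = 9.645
Arc 3: start y=0.000, vy=9.645 → t=1.929, apex=4.651, x_land=67.770, impact vy=-9.645
  bounce: vy ← 0.75·9.645 = 7.234
Arc 4: start y=0.000, vy=7.234 → t=1.447, apex=2.616, x_land=81.615, impact vy=-7.234
  bounce: vy ← 0.75·7.234 = 5.425
Arc 5: start y=0.000, vy=5.425 → t=1.085, apex=1.472, x_land=91.999, impact vy=-5.425
  bounce: vy ← 0.75·5.425 = 4.069
Arc 6: start y=0.000, vy=4.069 → t=0.814, apex=0.828, x_land=99.787, impact vy=-4.069
  bounce: vy ← 0.75·4.069 = 3.052
Arc 7: start y=0.000, vy=3.052 → t=0.610, apex=0.466, x_land=105.628, impact vy=-3.052
  bounce: vy ← 0.75·3.052 = 2.289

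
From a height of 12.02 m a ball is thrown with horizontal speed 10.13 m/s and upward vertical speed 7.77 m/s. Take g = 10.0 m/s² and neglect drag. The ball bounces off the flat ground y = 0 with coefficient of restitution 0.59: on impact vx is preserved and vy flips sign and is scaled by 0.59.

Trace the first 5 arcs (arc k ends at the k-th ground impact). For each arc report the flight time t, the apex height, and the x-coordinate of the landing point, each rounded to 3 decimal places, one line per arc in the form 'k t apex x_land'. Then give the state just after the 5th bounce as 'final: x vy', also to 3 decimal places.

Arc 1: start y=12.020, vy=7.770 → t=2.511, apex=15.039, x_land=25.439, impact vy=-17.343
  bounce: vy ← 0.59·17.343 = 10.232
Arc 2: start y=0.000, vy=10.232 → t=2.046, apex=5.235, x_land=46.170, impact vy=-10.232
  bounce: vy ← 0.59·10.232 = 6.037
Arc 3: start y=0.000, vy=6.037 → t=1.207, apex=1.822, x_land=58.401, impact vy=-6.037
  bounce: vy ← 0.59·6.037 = 3.562
Arc 4: start y=0.000, vy=3.562 → t=0.712, apex=0.634, x_land=65.617, impact vy=-3.562
  bounce: vy ← 0.59·3.562 = 2.101
Arc 5: start y=0.000, vy=2.101 → t=0.420, apex=0.221, x_land=69.875, impact vy=-2.101
  bounce: vy ← 0.59·2.101 = 1.240

1 2.511 15.039 25.439
2 2.046 5.235 46.170
3 1.207 1.822 58.401
4 0.712 0.634 65.617
5 0.420 0.221 69.875
final: 69.875 1.240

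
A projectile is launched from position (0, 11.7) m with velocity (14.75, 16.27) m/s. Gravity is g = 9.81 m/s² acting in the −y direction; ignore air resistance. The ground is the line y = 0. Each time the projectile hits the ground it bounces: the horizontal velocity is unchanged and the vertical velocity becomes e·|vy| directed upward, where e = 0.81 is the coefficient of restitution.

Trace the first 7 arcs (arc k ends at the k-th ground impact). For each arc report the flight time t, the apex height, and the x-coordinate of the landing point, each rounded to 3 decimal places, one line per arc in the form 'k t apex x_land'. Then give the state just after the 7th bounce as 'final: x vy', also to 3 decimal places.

1 3.925 25.192 57.891
2 3.671 16.528 112.043
3 2.974 10.844 155.907
4 2.409 7.115 191.436
5 1.951 4.668 220.215
6 1.580 3.063 243.526
7 1.280 2.009 262.408
final: 262.408 5.086

Arc 1: start y=11.700, vy=16.270 → t=3.925, apex=25.192, x_land=57.891, impact vy=-22.232
  bounce: vy ← 0.81·22.232 = 18.008
Arc 2: start y=0.000, vy=18.008 → t=3.671, apex=16.528, x_land=112.043, impact vy=-18.008
  bounce: vy ← 0.81·18.008 = 14.586
Arc 3: start y=0.000, vy=14.586 → t=2.974, apex=10.844, x_land=155.907, impact vy=-14.586
  bounce: vy ← 0.81·14.586 = 11.815
Arc 4: start y=0.000, vy=11.815 → t=2.409, apex=7.115, x_land=191.436, impact vy=-11.815
  bounce: vy ← 0.81·11.815 = 9.570
Arc 5: start y=0.000, vy=9.570 → t=1.951, apex=4.668, x_land=220.215, impact vy=-9.570
  bounce: vy ← 0.81·9.570 = 7.752
Arc 6: start y=0.000, vy=7.752 → t=1.580, apex=3.063, x_land=243.526, impact vy=-7.752
  bounce: vy ← 0.81·7.752 = 6.279
Arc 7: start y=0.000, vy=6.279 → t=1.280, apex=2.009, x_land=262.408, impact vy=-6.279
  bounce: vy ← 0.81·6.279 = 5.086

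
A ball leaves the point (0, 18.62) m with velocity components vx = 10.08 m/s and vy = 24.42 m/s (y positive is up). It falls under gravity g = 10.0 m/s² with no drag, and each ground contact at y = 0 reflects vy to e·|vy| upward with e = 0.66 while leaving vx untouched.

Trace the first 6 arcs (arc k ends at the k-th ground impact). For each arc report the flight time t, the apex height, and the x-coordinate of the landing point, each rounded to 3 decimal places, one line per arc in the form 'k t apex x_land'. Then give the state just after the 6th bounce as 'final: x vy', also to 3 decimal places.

Arc 1: start y=18.620, vy=24.420 → t=5.554, apex=48.437, x_land=55.989, impact vy=-31.125
  bounce: vy ← 0.66·31.125 = 20.542
Arc 2: start y=0.000, vy=20.542 → t=4.108, apex=21.099, x_land=97.402, impact vy=-20.542
  bounce: vy ← 0.66·20.542 = 13.558
Arc 3: start y=0.000, vy=13.558 → t=2.712, apex=9.191, x_land=124.735, impact vy=-13.558
  bounce: vy ← 0.66·13.558 = 8.948
Arc 4: start y=0.000, vy=8.948 → t=1.790, apex=4.003, x_land=142.774, impact vy=-8.948
  bounce: vy ← 0.66·8.948 = 5.906
Arc 5: start y=0.000, vy=5.906 → t=1.181, apex=1.744, x_land=154.680, impact vy=-5.906
  bounce: vy ← 0.66·5.906 = 3.898
Arc 6: start y=0.000, vy=3.898 → t=0.780, apex=0.760, x_land=162.538, impact vy=-3.898
  bounce: vy ← 0.66·3.898 = 2.573

1 5.554 48.437 55.989
2 4.108 21.099 97.402
3 2.712 9.191 124.735
4 1.790 4.003 142.774
5 1.181 1.744 154.680
6 0.780 0.760 162.538
final: 162.538 2.573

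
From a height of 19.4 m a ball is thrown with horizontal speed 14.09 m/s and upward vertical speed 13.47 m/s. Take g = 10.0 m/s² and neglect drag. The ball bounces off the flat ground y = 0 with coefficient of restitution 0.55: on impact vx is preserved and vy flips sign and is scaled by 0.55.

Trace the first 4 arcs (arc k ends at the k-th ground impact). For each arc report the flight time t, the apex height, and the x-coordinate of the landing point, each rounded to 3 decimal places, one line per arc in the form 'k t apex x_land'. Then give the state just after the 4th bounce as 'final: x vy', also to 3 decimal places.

1 3.733 28.472 52.602
2 2.625 8.613 89.587
3 1.444 2.605 109.929
4 0.794 0.788 121.117
final: 121.117 2.184

Arc 1: start y=19.400, vy=13.470 → t=3.733, apex=28.472, x_land=52.602, impact vy=-23.863
  bounce: vy ← 0.55·23.863 = 13.125
Arc 2: start y=0.000, vy=13.125 → t=2.625, apex=8.613, x_land=89.587, impact vy=-13.125
  bounce: vy ← 0.55·13.125 = 7.219
Arc 3: start y=0.000, vy=7.219 → t=1.444, apex=2.605, x_land=109.929, impact vy=-7.219
  bounce: vy ← 0.55·7.219 = 3.970
Arc 4: start y=0.000, vy=3.970 → t=0.794, apex=0.788, x_land=121.117, impact vy=-3.970
  bounce: vy ← 0.55·3.970 = 2.184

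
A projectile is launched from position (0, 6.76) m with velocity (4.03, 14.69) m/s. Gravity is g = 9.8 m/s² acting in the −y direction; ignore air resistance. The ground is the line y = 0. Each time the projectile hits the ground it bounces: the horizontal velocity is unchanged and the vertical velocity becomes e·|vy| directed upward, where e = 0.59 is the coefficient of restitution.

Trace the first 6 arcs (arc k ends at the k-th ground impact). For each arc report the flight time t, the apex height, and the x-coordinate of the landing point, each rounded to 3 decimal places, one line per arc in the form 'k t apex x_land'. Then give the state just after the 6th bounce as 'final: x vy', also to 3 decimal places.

Arc 1: start y=6.760, vy=14.690 → t=3.403, apex=17.770, x_land=13.715, impact vy=-18.663
  bounce: vy ← 0.59·18.663 = 11.011
Arc 2: start y=0.000, vy=11.011 → t=2.247, apex=6.186, x_land=22.771, impact vy=-11.011
  bounce: vy ← 0.59·11.011 = 6.496
Arc 3: start y=0.000, vy=6.496 → t=1.326, apex=2.153, x_land=28.114, impact vy=-6.496
  bounce: vy ← 0.59·6.496 = 3.833
Arc 4: start y=0.000, vy=3.833 → t=0.782, apex=0.750, x_land=31.267, impact vy=-3.833
  bounce: vy ← 0.59·3.833 = 2.261
Arc 5: start y=0.000, vy=2.261 → t=0.462, apex=0.261, x_land=33.127, impact vy=-2.261
  bounce: vy ← 0.59·2.261 = 1.334
Arc 6: start y=0.000, vy=1.334 → t=0.272, apex=0.091, x_land=34.224, impact vy=-1.334
  bounce: vy ← 0.59·1.334 = 0.787

1 3.403 17.770 13.715
2 2.247 6.186 22.771
3 1.326 2.153 28.114
4 0.782 0.750 31.267
5 0.462 0.261 33.127
6 0.272 0.091 34.224
final: 34.224 0.787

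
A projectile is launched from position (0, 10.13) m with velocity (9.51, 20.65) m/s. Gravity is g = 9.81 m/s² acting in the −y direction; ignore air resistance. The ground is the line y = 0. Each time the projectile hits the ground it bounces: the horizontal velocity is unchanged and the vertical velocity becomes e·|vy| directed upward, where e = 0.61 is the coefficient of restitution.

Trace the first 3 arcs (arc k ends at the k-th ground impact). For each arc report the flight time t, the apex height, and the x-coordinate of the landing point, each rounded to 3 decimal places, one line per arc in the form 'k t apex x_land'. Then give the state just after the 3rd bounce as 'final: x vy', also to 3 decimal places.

Arc 1: start y=10.130, vy=20.650 → t=4.654, apex=31.864, x_land=44.257, impact vy=-25.003
  bounce: vy ← 0.61·25.003 = 15.252
Arc 2: start y=0.000, vy=15.252 → t=3.110, apex=11.857, x_land=73.829, impact vy=-15.252
  bounce: vy ← 0.61·15.252 = 9.304
Arc 3: start y=0.000, vy=9.304 → t=1.897, apex=4.412, x_land=91.867, impact vy=-9.304
  bounce: vy ← 0.61·9.304 = 5.675

1 4.654 31.864 44.257
2 3.110 11.857 73.829
3 1.897 4.412 91.867
final: 91.867 5.675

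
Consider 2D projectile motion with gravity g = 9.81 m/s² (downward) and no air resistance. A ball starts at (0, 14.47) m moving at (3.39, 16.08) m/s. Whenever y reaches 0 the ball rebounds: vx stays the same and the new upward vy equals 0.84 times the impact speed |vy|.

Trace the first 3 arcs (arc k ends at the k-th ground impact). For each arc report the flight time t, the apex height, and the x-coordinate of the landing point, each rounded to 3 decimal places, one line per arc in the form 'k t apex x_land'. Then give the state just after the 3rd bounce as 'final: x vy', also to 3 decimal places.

Arc 1: start y=14.470, vy=16.080 → t=4.013, apex=27.649, x_land=13.605, impact vy=-23.291
  bounce: vy ← 0.84·23.291 = 19.564
Arc 2: start y=0.000, vy=19.564 → t=3.989, apex=19.509, x_land=27.127, impact vy=-19.564
  bounce: vy ← 0.84·19.564 = 16.434
Arc 3: start y=0.000, vy=16.434 → t=3.350, apex=13.766, x_land=38.485, impact vy=-16.434
  bounce: vy ← 0.84·16.434 = 13.805

1 4.013 27.649 13.605
2 3.989 19.509 27.127
3 3.350 13.766 38.485
final: 38.485 13.805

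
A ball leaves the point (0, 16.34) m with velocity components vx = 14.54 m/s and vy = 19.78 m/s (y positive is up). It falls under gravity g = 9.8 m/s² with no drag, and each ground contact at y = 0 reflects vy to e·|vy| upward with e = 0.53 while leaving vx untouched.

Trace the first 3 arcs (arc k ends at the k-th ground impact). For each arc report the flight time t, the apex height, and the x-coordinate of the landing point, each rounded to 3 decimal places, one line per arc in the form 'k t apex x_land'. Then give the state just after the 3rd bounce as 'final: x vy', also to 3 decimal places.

1 4.740 36.302 68.923
2 2.885 10.197 110.873
3 1.529 2.864 133.107
final: 133.107 3.971

Arc 1: start y=16.340, vy=19.780 → t=4.740, apex=36.302, x_land=68.923, impact vy=-26.674
  bounce: vy ← 0.53·26.674 = 14.137
Arc 2: start y=0.000, vy=14.137 → t=2.885, apex=10.197, x_land=110.873, impact vy=-14.137
  bounce: vy ← 0.53·14.137 = 7.493
Arc 3: start y=0.000, vy=7.493 → t=1.529, apex=2.864, x_land=133.107, impact vy=-7.493
  bounce: vy ← 0.53·7.493 = 3.971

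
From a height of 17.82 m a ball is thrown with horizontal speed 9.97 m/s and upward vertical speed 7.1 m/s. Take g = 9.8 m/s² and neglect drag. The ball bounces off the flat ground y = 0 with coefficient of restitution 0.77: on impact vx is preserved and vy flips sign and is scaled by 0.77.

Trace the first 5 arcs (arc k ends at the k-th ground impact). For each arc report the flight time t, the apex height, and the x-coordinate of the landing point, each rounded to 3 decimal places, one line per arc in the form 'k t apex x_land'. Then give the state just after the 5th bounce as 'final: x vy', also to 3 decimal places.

1 2.764 20.392 27.562
2 3.142 12.090 58.884
3 2.419 7.168 83.002
4 1.863 4.250 101.572
5 1.434 2.520 115.872
final: 115.872 5.411

Arc 1: start y=17.820, vy=7.100 → t=2.764, apex=20.392, x_land=27.562, impact vy=-19.992
  bounce: vy ← 0.77·19.992 = 15.394
Arc 2: start y=0.000, vy=15.394 → t=3.142, apex=12.090, x_land=58.884, impact vy=-15.394
  bounce: vy ← 0.77·15.394 = 11.853
Arc 3: start y=0.000, vy=11.853 → t=2.419, apex=7.168, x_land=83.002, impact vy=-11.853
  bounce: vy ← 0.77·11.853 = 9.127
Arc 4: start y=0.000, vy=9.127 → t=1.863, apex=4.250, x_land=101.572, impact vy=-9.127
  bounce: vy ← 0.77·9.127 = 7.028
Arc 5: start y=0.000, vy=7.028 → t=1.434, apex=2.520, x_land=115.872, impact vy=-7.028
  bounce: vy ← 0.77·7.028 = 5.411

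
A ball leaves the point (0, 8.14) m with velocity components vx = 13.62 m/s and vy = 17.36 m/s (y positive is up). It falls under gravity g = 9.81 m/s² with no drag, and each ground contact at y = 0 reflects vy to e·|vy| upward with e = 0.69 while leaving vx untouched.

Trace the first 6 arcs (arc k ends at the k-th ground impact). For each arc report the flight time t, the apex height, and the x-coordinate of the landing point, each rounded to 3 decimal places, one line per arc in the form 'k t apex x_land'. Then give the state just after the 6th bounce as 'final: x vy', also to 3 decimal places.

Arc 1: start y=8.140, vy=17.360 → t=3.958, apex=23.500, x_land=53.914, impact vy=-21.473
  bounce: vy ← 0.69·21.473 = 14.816
Arc 2: start y=0.000, vy=14.816 → t=3.021, apex=11.189, x_land=95.055, impact vy=-14.816
  bounce: vy ← 0.69·14.816 = 10.223
Arc 3: start y=0.000, vy=10.223 → t=2.084, apex=5.327, x_land=123.443, impact vy=-10.223
  bounce: vy ← 0.69·10.223 = 7.054
Arc 4: start y=0.000, vy=7.054 → t=1.438, apex=2.536, x_land=143.030, impact vy=-7.054
  bounce: vy ← 0.69·7.054 = 4.867
Arc 5: start y=0.000, vy=4.867 → t=0.992, apex=1.207, x_land=156.545, impact vy=-4.867
  bounce: vy ← 0.69·4.867 = 3.358
Arc 6: start y=0.000, vy=3.358 → t=0.685, apex=0.575, x_land=165.870, impact vy=-3.358
  bounce: vy ← 0.69·3.358 = 2.317

1 3.958 23.500 53.914
2 3.021 11.189 95.055
3 2.084 5.327 123.443
4 1.438 2.536 143.030
5 0.992 1.207 156.545
6 0.685 0.575 165.870
final: 165.870 2.317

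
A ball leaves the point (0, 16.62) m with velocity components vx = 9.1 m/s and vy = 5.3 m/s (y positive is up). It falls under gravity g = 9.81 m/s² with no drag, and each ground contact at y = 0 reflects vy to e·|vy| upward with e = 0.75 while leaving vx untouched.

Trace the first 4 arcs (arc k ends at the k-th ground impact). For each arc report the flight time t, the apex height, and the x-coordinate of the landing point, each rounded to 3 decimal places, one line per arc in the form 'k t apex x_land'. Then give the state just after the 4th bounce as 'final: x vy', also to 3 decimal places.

1 2.459 18.052 22.374
2 2.878 10.154 48.560
3 2.158 5.712 68.200
4 1.619 3.213 82.929
final: 82.929 5.955

Arc 1: start y=16.620, vy=5.300 → t=2.459, apex=18.052, x_land=22.374, impact vy=-18.820
  bounce: vy ← 0.75·18.820 = 14.115
Arc 2: start y=0.000, vy=14.115 → t=2.878, apex=10.154, x_land=48.560, impact vy=-14.115
  bounce: vy ← 0.75·14.115 = 10.586
Arc 3: start y=0.000, vy=10.586 → t=2.158, apex=5.712, x_land=68.200, impact vy=-10.586
  bounce: vy ← 0.75·10.586 = 7.939
Arc 4: start y=0.000, vy=7.939 → t=1.619, apex=3.213, x_land=82.929, impact vy=-7.939
  bounce: vy ← 0.75·7.939 = 5.955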